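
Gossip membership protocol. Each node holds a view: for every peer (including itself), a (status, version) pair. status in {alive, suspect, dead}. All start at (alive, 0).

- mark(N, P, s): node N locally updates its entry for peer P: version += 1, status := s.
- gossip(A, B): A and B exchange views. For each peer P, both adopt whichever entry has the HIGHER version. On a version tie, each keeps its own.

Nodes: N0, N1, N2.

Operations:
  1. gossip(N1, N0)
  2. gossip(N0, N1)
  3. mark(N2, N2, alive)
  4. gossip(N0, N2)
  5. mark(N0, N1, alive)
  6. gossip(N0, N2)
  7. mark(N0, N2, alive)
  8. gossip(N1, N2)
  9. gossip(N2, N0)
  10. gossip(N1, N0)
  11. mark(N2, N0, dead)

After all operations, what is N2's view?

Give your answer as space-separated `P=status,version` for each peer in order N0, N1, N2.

Op 1: gossip N1<->N0 -> N1.N0=(alive,v0) N1.N1=(alive,v0) N1.N2=(alive,v0) | N0.N0=(alive,v0) N0.N1=(alive,v0) N0.N2=(alive,v0)
Op 2: gossip N0<->N1 -> N0.N0=(alive,v0) N0.N1=(alive,v0) N0.N2=(alive,v0) | N1.N0=(alive,v0) N1.N1=(alive,v0) N1.N2=(alive,v0)
Op 3: N2 marks N2=alive -> (alive,v1)
Op 4: gossip N0<->N2 -> N0.N0=(alive,v0) N0.N1=(alive,v0) N0.N2=(alive,v1) | N2.N0=(alive,v0) N2.N1=(alive,v0) N2.N2=(alive,v1)
Op 5: N0 marks N1=alive -> (alive,v1)
Op 6: gossip N0<->N2 -> N0.N0=(alive,v0) N0.N1=(alive,v1) N0.N2=(alive,v1) | N2.N0=(alive,v0) N2.N1=(alive,v1) N2.N2=(alive,v1)
Op 7: N0 marks N2=alive -> (alive,v2)
Op 8: gossip N1<->N2 -> N1.N0=(alive,v0) N1.N1=(alive,v1) N1.N2=(alive,v1) | N2.N0=(alive,v0) N2.N1=(alive,v1) N2.N2=(alive,v1)
Op 9: gossip N2<->N0 -> N2.N0=(alive,v0) N2.N1=(alive,v1) N2.N2=(alive,v2) | N0.N0=(alive,v0) N0.N1=(alive,v1) N0.N2=(alive,v2)
Op 10: gossip N1<->N0 -> N1.N0=(alive,v0) N1.N1=(alive,v1) N1.N2=(alive,v2) | N0.N0=(alive,v0) N0.N1=(alive,v1) N0.N2=(alive,v2)
Op 11: N2 marks N0=dead -> (dead,v1)

Answer: N0=dead,1 N1=alive,1 N2=alive,2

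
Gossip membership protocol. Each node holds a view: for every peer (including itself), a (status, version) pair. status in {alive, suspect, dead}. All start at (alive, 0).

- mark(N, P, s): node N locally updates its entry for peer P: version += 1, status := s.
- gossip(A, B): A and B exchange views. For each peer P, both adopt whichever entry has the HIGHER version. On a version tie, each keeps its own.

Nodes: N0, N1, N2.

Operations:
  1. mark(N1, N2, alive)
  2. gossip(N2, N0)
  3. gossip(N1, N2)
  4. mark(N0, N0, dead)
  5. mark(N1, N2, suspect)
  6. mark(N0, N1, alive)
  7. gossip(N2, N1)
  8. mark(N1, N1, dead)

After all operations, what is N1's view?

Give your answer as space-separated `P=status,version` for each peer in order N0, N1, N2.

Op 1: N1 marks N2=alive -> (alive,v1)
Op 2: gossip N2<->N0 -> N2.N0=(alive,v0) N2.N1=(alive,v0) N2.N2=(alive,v0) | N0.N0=(alive,v0) N0.N1=(alive,v0) N0.N2=(alive,v0)
Op 3: gossip N1<->N2 -> N1.N0=(alive,v0) N1.N1=(alive,v0) N1.N2=(alive,v1) | N2.N0=(alive,v0) N2.N1=(alive,v0) N2.N2=(alive,v1)
Op 4: N0 marks N0=dead -> (dead,v1)
Op 5: N1 marks N2=suspect -> (suspect,v2)
Op 6: N0 marks N1=alive -> (alive,v1)
Op 7: gossip N2<->N1 -> N2.N0=(alive,v0) N2.N1=(alive,v0) N2.N2=(suspect,v2) | N1.N0=(alive,v0) N1.N1=(alive,v0) N1.N2=(suspect,v2)
Op 8: N1 marks N1=dead -> (dead,v1)

Answer: N0=alive,0 N1=dead,1 N2=suspect,2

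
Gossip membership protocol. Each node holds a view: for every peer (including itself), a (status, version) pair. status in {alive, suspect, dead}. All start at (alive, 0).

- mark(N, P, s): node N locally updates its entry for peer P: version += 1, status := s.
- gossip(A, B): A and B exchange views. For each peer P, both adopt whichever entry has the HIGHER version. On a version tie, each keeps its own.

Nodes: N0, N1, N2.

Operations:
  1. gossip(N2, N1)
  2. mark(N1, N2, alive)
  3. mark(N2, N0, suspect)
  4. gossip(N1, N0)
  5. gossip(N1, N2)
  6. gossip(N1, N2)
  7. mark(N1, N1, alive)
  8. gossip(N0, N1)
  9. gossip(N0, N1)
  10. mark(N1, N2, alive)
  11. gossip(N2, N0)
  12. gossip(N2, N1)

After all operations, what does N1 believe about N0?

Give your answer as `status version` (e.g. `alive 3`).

Op 1: gossip N2<->N1 -> N2.N0=(alive,v0) N2.N1=(alive,v0) N2.N2=(alive,v0) | N1.N0=(alive,v0) N1.N1=(alive,v0) N1.N2=(alive,v0)
Op 2: N1 marks N2=alive -> (alive,v1)
Op 3: N2 marks N0=suspect -> (suspect,v1)
Op 4: gossip N1<->N0 -> N1.N0=(alive,v0) N1.N1=(alive,v0) N1.N2=(alive,v1) | N0.N0=(alive,v0) N0.N1=(alive,v0) N0.N2=(alive,v1)
Op 5: gossip N1<->N2 -> N1.N0=(suspect,v1) N1.N1=(alive,v0) N1.N2=(alive,v1) | N2.N0=(suspect,v1) N2.N1=(alive,v0) N2.N2=(alive,v1)
Op 6: gossip N1<->N2 -> N1.N0=(suspect,v1) N1.N1=(alive,v0) N1.N2=(alive,v1) | N2.N0=(suspect,v1) N2.N1=(alive,v0) N2.N2=(alive,v1)
Op 7: N1 marks N1=alive -> (alive,v1)
Op 8: gossip N0<->N1 -> N0.N0=(suspect,v1) N0.N1=(alive,v1) N0.N2=(alive,v1) | N1.N0=(suspect,v1) N1.N1=(alive,v1) N1.N2=(alive,v1)
Op 9: gossip N0<->N1 -> N0.N0=(suspect,v1) N0.N1=(alive,v1) N0.N2=(alive,v1) | N1.N0=(suspect,v1) N1.N1=(alive,v1) N1.N2=(alive,v1)
Op 10: N1 marks N2=alive -> (alive,v2)
Op 11: gossip N2<->N0 -> N2.N0=(suspect,v1) N2.N1=(alive,v1) N2.N2=(alive,v1) | N0.N0=(suspect,v1) N0.N1=(alive,v1) N0.N2=(alive,v1)
Op 12: gossip N2<->N1 -> N2.N0=(suspect,v1) N2.N1=(alive,v1) N2.N2=(alive,v2) | N1.N0=(suspect,v1) N1.N1=(alive,v1) N1.N2=(alive,v2)

Answer: suspect 1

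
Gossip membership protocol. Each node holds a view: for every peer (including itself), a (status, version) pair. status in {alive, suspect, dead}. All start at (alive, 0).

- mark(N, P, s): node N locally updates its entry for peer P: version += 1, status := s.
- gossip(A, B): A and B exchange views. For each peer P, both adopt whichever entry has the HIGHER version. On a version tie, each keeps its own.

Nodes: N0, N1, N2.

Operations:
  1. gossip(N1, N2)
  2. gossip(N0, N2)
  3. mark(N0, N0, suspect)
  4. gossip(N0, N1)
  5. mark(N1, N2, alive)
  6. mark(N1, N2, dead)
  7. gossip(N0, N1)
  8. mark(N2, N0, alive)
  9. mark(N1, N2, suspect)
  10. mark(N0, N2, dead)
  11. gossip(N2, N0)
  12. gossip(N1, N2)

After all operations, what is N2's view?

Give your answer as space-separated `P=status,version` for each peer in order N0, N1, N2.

Op 1: gossip N1<->N2 -> N1.N0=(alive,v0) N1.N1=(alive,v0) N1.N2=(alive,v0) | N2.N0=(alive,v0) N2.N1=(alive,v0) N2.N2=(alive,v0)
Op 2: gossip N0<->N2 -> N0.N0=(alive,v0) N0.N1=(alive,v0) N0.N2=(alive,v0) | N2.N0=(alive,v0) N2.N1=(alive,v0) N2.N2=(alive,v0)
Op 3: N0 marks N0=suspect -> (suspect,v1)
Op 4: gossip N0<->N1 -> N0.N0=(suspect,v1) N0.N1=(alive,v0) N0.N2=(alive,v0) | N1.N0=(suspect,v1) N1.N1=(alive,v0) N1.N2=(alive,v0)
Op 5: N1 marks N2=alive -> (alive,v1)
Op 6: N1 marks N2=dead -> (dead,v2)
Op 7: gossip N0<->N1 -> N0.N0=(suspect,v1) N0.N1=(alive,v0) N0.N2=(dead,v2) | N1.N0=(suspect,v1) N1.N1=(alive,v0) N1.N2=(dead,v2)
Op 8: N2 marks N0=alive -> (alive,v1)
Op 9: N1 marks N2=suspect -> (suspect,v3)
Op 10: N0 marks N2=dead -> (dead,v3)
Op 11: gossip N2<->N0 -> N2.N0=(alive,v1) N2.N1=(alive,v0) N2.N2=(dead,v3) | N0.N0=(suspect,v1) N0.N1=(alive,v0) N0.N2=(dead,v3)
Op 12: gossip N1<->N2 -> N1.N0=(suspect,v1) N1.N1=(alive,v0) N1.N2=(suspect,v3) | N2.N0=(alive,v1) N2.N1=(alive,v0) N2.N2=(dead,v3)

Answer: N0=alive,1 N1=alive,0 N2=dead,3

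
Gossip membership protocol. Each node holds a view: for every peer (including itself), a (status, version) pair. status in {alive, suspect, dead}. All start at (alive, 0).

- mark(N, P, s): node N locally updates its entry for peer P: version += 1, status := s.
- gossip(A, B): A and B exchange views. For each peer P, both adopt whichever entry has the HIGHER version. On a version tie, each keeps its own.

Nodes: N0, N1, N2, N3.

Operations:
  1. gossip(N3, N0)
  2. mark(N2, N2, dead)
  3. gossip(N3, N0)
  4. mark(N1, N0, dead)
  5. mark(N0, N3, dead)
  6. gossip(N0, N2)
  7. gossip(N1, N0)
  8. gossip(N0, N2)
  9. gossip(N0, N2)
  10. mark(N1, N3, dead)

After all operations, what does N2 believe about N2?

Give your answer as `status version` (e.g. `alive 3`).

Answer: dead 1

Derivation:
Op 1: gossip N3<->N0 -> N3.N0=(alive,v0) N3.N1=(alive,v0) N3.N2=(alive,v0) N3.N3=(alive,v0) | N0.N0=(alive,v0) N0.N1=(alive,v0) N0.N2=(alive,v0) N0.N3=(alive,v0)
Op 2: N2 marks N2=dead -> (dead,v1)
Op 3: gossip N3<->N0 -> N3.N0=(alive,v0) N3.N1=(alive,v0) N3.N2=(alive,v0) N3.N3=(alive,v0) | N0.N0=(alive,v0) N0.N1=(alive,v0) N0.N2=(alive,v0) N0.N3=(alive,v0)
Op 4: N1 marks N0=dead -> (dead,v1)
Op 5: N0 marks N3=dead -> (dead,v1)
Op 6: gossip N0<->N2 -> N0.N0=(alive,v0) N0.N1=(alive,v0) N0.N2=(dead,v1) N0.N3=(dead,v1) | N2.N0=(alive,v0) N2.N1=(alive,v0) N2.N2=(dead,v1) N2.N3=(dead,v1)
Op 7: gossip N1<->N0 -> N1.N0=(dead,v1) N1.N1=(alive,v0) N1.N2=(dead,v1) N1.N3=(dead,v1) | N0.N0=(dead,v1) N0.N1=(alive,v0) N0.N2=(dead,v1) N0.N3=(dead,v1)
Op 8: gossip N0<->N2 -> N0.N0=(dead,v1) N0.N1=(alive,v0) N0.N2=(dead,v1) N0.N3=(dead,v1) | N2.N0=(dead,v1) N2.N1=(alive,v0) N2.N2=(dead,v1) N2.N3=(dead,v1)
Op 9: gossip N0<->N2 -> N0.N0=(dead,v1) N0.N1=(alive,v0) N0.N2=(dead,v1) N0.N3=(dead,v1) | N2.N0=(dead,v1) N2.N1=(alive,v0) N2.N2=(dead,v1) N2.N3=(dead,v1)
Op 10: N1 marks N3=dead -> (dead,v2)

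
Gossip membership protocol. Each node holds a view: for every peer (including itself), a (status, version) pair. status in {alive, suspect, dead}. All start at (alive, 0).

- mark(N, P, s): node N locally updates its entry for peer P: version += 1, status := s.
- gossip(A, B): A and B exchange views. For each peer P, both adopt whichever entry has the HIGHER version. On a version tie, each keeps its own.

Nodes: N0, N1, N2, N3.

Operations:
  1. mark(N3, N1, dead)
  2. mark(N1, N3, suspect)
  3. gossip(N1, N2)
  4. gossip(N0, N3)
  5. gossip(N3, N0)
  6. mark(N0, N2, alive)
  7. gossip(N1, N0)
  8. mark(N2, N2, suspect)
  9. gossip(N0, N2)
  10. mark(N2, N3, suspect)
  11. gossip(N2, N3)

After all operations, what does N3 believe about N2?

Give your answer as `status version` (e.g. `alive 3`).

Op 1: N3 marks N1=dead -> (dead,v1)
Op 2: N1 marks N3=suspect -> (suspect,v1)
Op 3: gossip N1<->N2 -> N1.N0=(alive,v0) N1.N1=(alive,v0) N1.N2=(alive,v0) N1.N3=(suspect,v1) | N2.N0=(alive,v0) N2.N1=(alive,v0) N2.N2=(alive,v0) N2.N3=(suspect,v1)
Op 4: gossip N0<->N3 -> N0.N0=(alive,v0) N0.N1=(dead,v1) N0.N2=(alive,v0) N0.N3=(alive,v0) | N3.N0=(alive,v0) N3.N1=(dead,v1) N3.N2=(alive,v0) N3.N3=(alive,v0)
Op 5: gossip N3<->N0 -> N3.N0=(alive,v0) N3.N1=(dead,v1) N3.N2=(alive,v0) N3.N3=(alive,v0) | N0.N0=(alive,v0) N0.N1=(dead,v1) N0.N2=(alive,v0) N0.N3=(alive,v0)
Op 6: N0 marks N2=alive -> (alive,v1)
Op 7: gossip N1<->N0 -> N1.N0=(alive,v0) N1.N1=(dead,v1) N1.N2=(alive,v1) N1.N3=(suspect,v1) | N0.N0=(alive,v0) N0.N1=(dead,v1) N0.N2=(alive,v1) N0.N3=(suspect,v1)
Op 8: N2 marks N2=suspect -> (suspect,v1)
Op 9: gossip N0<->N2 -> N0.N0=(alive,v0) N0.N1=(dead,v1) N0.N2=(alive,v1) N0.N3=(suspect,v1) | N2.N0=(alive,v0) N2.N1=(dead,v1) N2.N2=(suspect,v1) N2.N3=(suspect,v1)
Op 10: N2 marks N3=suspect -> (suspect,v2)
Op 11: gossip N2<->N3 -> N2.N0=(alive,v0) N2.N1=(dead,v1) N2.N2=(suspect,v1) N2.N3=(suspect,v2) | N3.N0=(alive,v0) N3.N1=(dead,v1) N3.N2=(suspect,v1) N3.N3=(suspect,v2)

Answer: suspect 1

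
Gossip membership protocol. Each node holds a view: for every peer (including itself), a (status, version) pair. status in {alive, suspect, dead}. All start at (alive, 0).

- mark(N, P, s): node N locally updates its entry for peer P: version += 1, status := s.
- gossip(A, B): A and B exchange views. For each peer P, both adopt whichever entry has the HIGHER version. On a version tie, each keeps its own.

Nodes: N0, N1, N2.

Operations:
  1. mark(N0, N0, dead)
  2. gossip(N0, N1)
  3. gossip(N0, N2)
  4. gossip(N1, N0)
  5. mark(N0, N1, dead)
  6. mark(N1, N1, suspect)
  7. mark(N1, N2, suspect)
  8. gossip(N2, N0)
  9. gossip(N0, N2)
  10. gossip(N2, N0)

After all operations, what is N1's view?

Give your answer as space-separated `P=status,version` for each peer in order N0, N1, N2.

Op 1: N0 marks N0=dead -> (dead,v1)
Op 2: gossip N0<->N1 -> N0.N0=(dead,v1) N0.N1=(alive,v0) N0.N2=(alive,v0) | N1.N0=(dead,v1) N1.N1=(alive,v0) N1.N2=(alive,v0)
Op 3: gossip N0<->N2 -> N0.N0=(dead,v1) N0.N1=(alive,v0) N0.N2=(alive,v0) | N2.N0=(dead,v1) N2.N1=(alive,v0) N2.N2=(alive,v0)
Op 4: gossip N1<->N0 -> N1.N0=(dead,v1) N1.N1=(alive,v0) N1.N2=(alive,v0) | N0.N0=(dead,v1) N0.N1=(alive,v0) N0.N2=(alive,v0)
Op 5: N0 marks N1=dead -> (dead,v1)
Op 6: N1 marks N1=suspect -> (suspect,v1)
Op 7: N1 marks N2=suspect -> (suspect,v1)
Op 8: gossip N2<->N0 -> N2.N0=(dead,v1) N2.N1=(dead,v1) N2.N2=(alive,v0) | N0.N0=(dead,v1) N0.N1=(dead,v1) N0.N2=(alive,v0)
Op 9: gossip N0<->N2 -> N0.N0=(dead,v1) N0.N1=(dead,v1) N0.N2=(alive,v0) | N2.N0=(dead,v1) N2.N1=(dead,v1) N2.N2=(alive,v0)
Op 10: gossip N2<->N0 -> N2.N0=(dead,v1) N2.N1=(dead,v1) N2.N2=(alive,v0) | N0.N0=(dead,v1) N0.N1=(dead,v1) N0.N2=(alive,v0)

Answer: N0=dead,1 N1=suspect,1 N2=suspect,1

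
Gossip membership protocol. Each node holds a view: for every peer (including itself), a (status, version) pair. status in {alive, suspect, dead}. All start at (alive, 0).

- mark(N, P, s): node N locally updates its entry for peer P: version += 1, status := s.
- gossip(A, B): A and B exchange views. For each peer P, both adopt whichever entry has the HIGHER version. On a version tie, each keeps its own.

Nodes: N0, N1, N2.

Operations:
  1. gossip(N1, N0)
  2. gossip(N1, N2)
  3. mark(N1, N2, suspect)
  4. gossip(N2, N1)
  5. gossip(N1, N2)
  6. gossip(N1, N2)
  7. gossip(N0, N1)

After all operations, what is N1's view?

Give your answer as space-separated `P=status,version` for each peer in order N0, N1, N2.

Op 1: gossip N1<->N0 -> N1.N0=(alive,v0) N1.N1=(alive,v0) N1.N2=(alive,v0) | N0.N0=(alive,v0) N0.N1=(alive,v0) N0.N2=(alive,v0)
Op 2: gossip N1<->N2 -> N1.N0=(alive,v0) N1.N1=(alive,v0) N1.N2=(alive,v0) | N2.N0=(alive,v0) N2.N1=(alive,v0) N2.N2=(alive,v0)
Op 3: N1 marks N2=suspect -> (suspect,v1)
Op 4: gossip N2<->N1 -> N2.N0=(alive,v0) N2.N1=(alive,v0) N2.N2=(suspect,v1) | N1.N0=(alive,v0) N1.N1=(alive,v0) N1.N2=(suspect,v1)
Op 5: gossip N1<->N2 -> N1.N0=(alive,v0) N1.N1=(alive,v0) N1.N2=(suspect,v1) | N2.N0=(alive,v0) N2.N1=(alive,v0) N2.N2=(suspect,v1)
Op 6: gossip N1<->N2 -> N1.N0=(alive,v0) N1.N1=(alive,v0) N1.N2=(suspect,v1) | N2.N0=(alive,v0) N2.N1=(alive,v0) N2.N2=(suspect,v1)
Op 7: gossip N0<->N1 -> N0.N0=(alive,v0) N0.N1=(alive,v0) N0.N2=(suspect,v1) | N1.N0=(alive,v0) N1.N1=(alive,v0) N1.N2=(suspect,v1)

Answer: N0=alive,0 N1=alive,0 N2=suspect,1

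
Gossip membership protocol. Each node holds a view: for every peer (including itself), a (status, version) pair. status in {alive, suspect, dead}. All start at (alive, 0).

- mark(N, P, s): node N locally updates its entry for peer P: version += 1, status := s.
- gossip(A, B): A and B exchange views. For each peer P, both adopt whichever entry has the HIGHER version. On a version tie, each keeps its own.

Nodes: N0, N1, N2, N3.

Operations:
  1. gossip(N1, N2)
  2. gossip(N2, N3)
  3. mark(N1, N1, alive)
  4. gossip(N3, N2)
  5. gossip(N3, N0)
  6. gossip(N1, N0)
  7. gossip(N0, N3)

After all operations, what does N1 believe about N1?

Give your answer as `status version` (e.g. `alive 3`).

Answer: alive 1

Derivation:
Op 1: gossip N1<->N2 -> N1.N0=(alive,v0) N1.N1=(alive,v0) N1.N2=(alive,v0) N1.N3=(alive,v0) | N2.N0=(alive,v0) N2.N1=(alive,v0) N2.N2=(alive,v0) N2.N3=(alive,v0)
Op 2: gossip N2<->N3 -> N2.N0=(alive,v0) N2.N1=(alive,v0) N2.N2=(alive,v0) N2.N3=(alive,v0) | N3.N0=(alive,v0) N3.N1=(alive,v0) N3.N2=(alive,v0) N3.N3=(alive,v0)
Op 3: N1 marks N1=alive -> (alive,v1)
Op 4: gossip N3<->N2 -> N3.N0=(alive,v0) N3.N1=(alive,v0) N3.N2=(alive,v0) N3.N3=(alive,v0) | N2.N0=(alive,v0) N2.N1=(alive,v0) N2.N2=(alive,v0) N2.N3=(alive,v0)
Op 5: gossip N3<->N0 -> N3.N0=(alive,v0) N3.N1=(alive,v0) N3.N2=(alive,v0) N3.N3=(alive,v0) | N0.N0=(alive,v0) N0.N1=(alive,v0) N0.N2=(alive,v0) N0.N3=(alive,v0)
Op 6: gossip N1<->N0 -> N1.N0=(alive,v0) N1.N1=(alive,v1) N1.N2=(alive,v0) N1.N3=(alive,v0) | N0.N0=(alive,v0) N0.N1=(alive,v1) N0.N2=(alive,v0) N0.N3=(alive,v0)
Op 7: gossip N0<->N3 -> N0.N0=(alive,v0) N0.N1=(alive,v1) N0.N2=(alive,v0) N0.N3=(alive,v0) | N3.N0=(alive,v0) N3.N1=(alive,v1) N3.N2=(alive,v0) N3.N3=(alive,v0)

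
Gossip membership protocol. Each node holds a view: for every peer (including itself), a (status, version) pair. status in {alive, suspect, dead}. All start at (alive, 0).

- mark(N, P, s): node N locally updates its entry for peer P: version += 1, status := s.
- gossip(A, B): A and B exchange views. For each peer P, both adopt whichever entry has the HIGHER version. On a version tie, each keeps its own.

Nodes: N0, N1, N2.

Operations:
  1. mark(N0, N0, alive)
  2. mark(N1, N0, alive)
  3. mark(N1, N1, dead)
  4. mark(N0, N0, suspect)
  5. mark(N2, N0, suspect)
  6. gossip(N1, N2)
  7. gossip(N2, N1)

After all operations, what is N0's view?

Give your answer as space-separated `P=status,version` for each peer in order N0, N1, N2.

Op 1: N0 marks N0=alive -> (alive,v1)
Op 2: N1 marks N0=alive -> (alive,v1)
Op 3: N1 marks N1=dead -> (dead,v1)
Op 4: N0 marks N0=suspect -> (suspect,v2)
Op 5: N2 marks N0=suspect -> (suspect,v1)
Op 6: gossip N1<->N2 -> N1.N0=(alive,v1) N1.N1=(dead,v1) N1.N2=(alive,v0) | N2.N0=(suspect,v1) N2.N1=(dead,v1) N2.N2=(alive,v0)
Op 7: gossip N2<->N1 -> N2.N0=(suspect,v1) N2.N1=(dead,v1) N2.N2=(alive,v0) | N1.N0=(alive,v1) N1.N1=(dead,v1) N1.N2=(alive,v0)

Answer: N0=suspect,2 N1=alive,0 N2=alive,0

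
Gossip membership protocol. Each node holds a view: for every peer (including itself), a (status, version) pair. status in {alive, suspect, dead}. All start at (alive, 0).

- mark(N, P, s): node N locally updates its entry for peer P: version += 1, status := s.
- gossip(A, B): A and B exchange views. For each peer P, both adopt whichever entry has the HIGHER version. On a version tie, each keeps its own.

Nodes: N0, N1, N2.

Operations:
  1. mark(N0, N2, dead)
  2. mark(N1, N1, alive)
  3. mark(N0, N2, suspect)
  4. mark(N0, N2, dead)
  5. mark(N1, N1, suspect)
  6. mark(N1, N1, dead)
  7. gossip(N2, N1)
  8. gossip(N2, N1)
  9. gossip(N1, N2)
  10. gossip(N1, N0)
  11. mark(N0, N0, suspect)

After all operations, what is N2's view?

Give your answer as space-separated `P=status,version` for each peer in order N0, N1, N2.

Answer: N0=alive,0 N1=dead,3 N2=alive,0

Derivation:
Op 1: N0 marks N2=dead -> (dead,v1)
Op 2: N1 marks N1=alive -> (alive,v1)
Op 3: N0 marks N2=suspect -> (suspect,v2)
Op 4: N0 marks N2=dead -> (dead,v3)
Op 5: N1 marks N1=suspect -> (suspect,v2)
Op 6: N1 marks N1=dead -> (dead,v3)
Op 7: gossip N2<->N1 -> N2.N0=(alive,v0) N2.N1=(dead,v3) N2.N2=(alive,v0) | N1.N0=(alive,v0) N1.N1=(dead,v3) N1.N2=(alive,v0)
Op 8: gossip N2<->N1 -> N2.N0=(alive,v0) N2.N1=(dead,v3) N2.N2=(alive,v0) | N1.N0=(alive,v0) N1.N1=(dead,v3) N1.N2=(alive,v0)
Op 9: gossip N1<->N2 -> N1.N0=(alive,v0) N1.N1=(dead,v3) N1.N2=(alive,v0) | N2.N0=(alive,v0) N2.N1=(dead,v3) N2.N2=(alive,v0)
Op 10: gossip N1<->N0 -> N1.N0=(alive,v0) N1.N1=(dead,v3) N1.N2=(dead,v3) | N0.N0=(alive,v0) N0.N1=(dead,v3) N0.N2=(dead,v3)
Op 11: N0 marks N0=suspect -> (suspect,v1)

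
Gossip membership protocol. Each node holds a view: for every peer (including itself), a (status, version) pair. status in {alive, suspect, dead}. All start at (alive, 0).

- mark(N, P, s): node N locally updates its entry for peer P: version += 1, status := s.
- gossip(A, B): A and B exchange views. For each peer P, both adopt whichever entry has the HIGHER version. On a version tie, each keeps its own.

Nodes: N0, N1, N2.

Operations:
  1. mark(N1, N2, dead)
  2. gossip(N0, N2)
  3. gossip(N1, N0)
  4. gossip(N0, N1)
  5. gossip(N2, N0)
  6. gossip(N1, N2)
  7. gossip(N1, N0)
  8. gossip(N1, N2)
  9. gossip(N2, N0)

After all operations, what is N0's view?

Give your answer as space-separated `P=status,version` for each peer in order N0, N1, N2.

Answer: N0=alive,0 N1=alive,0 N2=dead,1

Derivation:
Op 1: N1 marks N2=dead -> (dead,v1)
Op 2: gossip N0<->N2 -> N0.N0=(alive,v0) N0.N1=(alive,v0) N0.N2=(alive,v0) | N2.N0=(alive,v0) N2.N1=(alive,v0) N2.N2=(alive,v0)
Op 3: gossip N1<->N0 -> N1.N0=(alive,v0) N1.N1=(alive,v0) N1.N2=(dead,v1) | N0.N0=(alive,v0) N0.N1=(alive,v0) N0.N2=(dead,v1)
Op 4: gossip N0<->N1 -> N0.N0=(alive,v0) N0.N1=(alive,v0) N0.N2=(dead,v1) | N1.N0=(alive,v0) N1.N1=(alive,v0) N1.N2=(dead,v1)
Op 5: gossip N2<->N0 -> N2.N0=(alive,v0) N2.N1=(alive,v0) N2.N2=(dead,v1) | N0.N0=(alive,v0) N0.N1=(alive,v0) N0.N2=(dead,v1)
Op 6: gossip N1<->N2 -> N1.N0=(alive,v0) N1.N1=(alive,v0) N1.N2=(dead,v1) | N2.N0=(alive,v0) N2.N1=(alive,v0) N2.N2=(dead,v1)
Op 7: gossip N1<->N0 -> N1.N0=(alive,v0) N1.N1=(alive,v0) N1.N2=(dead,v1) | N0.N0=(alive,v0) N0.N1=(alive,v0) N0.N2=(dead,v1)
Op 8: gossip N1<->N2 -> N1.N0=(alive,v0) N1.N1=(alive,v0) N1.N2=(dead,v1) | N2.N0=(alive,v0) N2.N1=(alive,v0) N2.N2=(dead,v1)
Op 9: gossip N2<->N0 -> N2.N0=(alive,v0) N2.N1=(alive,v0) N2.N2=(dead,v1) | N0.N0=(alive,v0) N0.N1=(alive,v0) N0.N2=(dead,v1)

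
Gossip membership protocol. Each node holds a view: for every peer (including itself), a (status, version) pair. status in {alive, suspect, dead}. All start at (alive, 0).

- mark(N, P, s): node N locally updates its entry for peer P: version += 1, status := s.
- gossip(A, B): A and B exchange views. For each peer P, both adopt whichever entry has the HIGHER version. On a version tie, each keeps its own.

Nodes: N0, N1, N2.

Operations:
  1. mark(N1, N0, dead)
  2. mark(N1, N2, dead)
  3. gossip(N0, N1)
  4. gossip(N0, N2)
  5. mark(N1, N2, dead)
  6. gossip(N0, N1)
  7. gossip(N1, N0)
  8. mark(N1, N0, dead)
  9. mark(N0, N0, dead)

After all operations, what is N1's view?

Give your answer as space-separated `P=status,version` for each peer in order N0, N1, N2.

Op 1: N1 marks N0=dead -> (dead,v1)
Op 2: N1 marks N2=dead -> (dead,v1)
Op 3: gossip N0<->N1 -> N0.N0=(dead,v1) N0.N1=(alive,v0) N0.N2=(dead,v1) | N1.N0=(dead,v1) N1.N1=(alive,v0) N1.N2=(dead,v1)
Op 4: gossip N0<->N2 -> N0.N0=(dead,v1) N0.N1=(alive,v0) N0.N2=(dead,v1) | N2.N0=(dead,v1) N2.N1=(alive,v0) N2.N2=(dead,v1)
Op 5: N1 marks N2=dead -> (dead,v2)
Op 6: gossip N0<->N1 -> N0.N0=(dead,v1) N0.N1=(alive,v0) N0.N2=(dead,v2) | N1.N0=(dead,v1) N1.N1=(alive,v0) N1.N2=(dead,v2)
Op 7: gossip N1<->N0 -> N1.N0=(dead,v1) N1.N1=(alive,v0) N1.N2=(dead,v2) | N0.N0=(dead,v1) N0.N1=(alive,v0) N0.N2=(dead,v2)
Op 8: N1 marks N0=dead -> (dead,v2)
Op 9: N0 marks N0=dead -> (dead,v2)

Answer: N0=dead,2 N1=alive,0 N2=dead,2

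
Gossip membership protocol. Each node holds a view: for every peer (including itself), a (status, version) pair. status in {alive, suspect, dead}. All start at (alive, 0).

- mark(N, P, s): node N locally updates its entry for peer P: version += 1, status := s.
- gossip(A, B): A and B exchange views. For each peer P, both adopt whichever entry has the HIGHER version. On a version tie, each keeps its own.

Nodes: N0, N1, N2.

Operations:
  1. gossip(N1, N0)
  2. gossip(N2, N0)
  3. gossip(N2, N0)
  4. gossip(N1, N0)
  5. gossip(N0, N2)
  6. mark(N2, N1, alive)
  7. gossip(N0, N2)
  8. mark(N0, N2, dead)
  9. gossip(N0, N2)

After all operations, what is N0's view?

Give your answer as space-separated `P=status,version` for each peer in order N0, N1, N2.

Answer: N0=alive,0 N1=alive,1 N2=dead,1

Derivation:
Op 1: gossip N1<->N0 -> N1.N0=(alive,v0) N1.N1=(alive,v0) N1.N2=(alive,v0) | N0.N0=(alive,v0) N0.N1=(alive,v0) N0.N2=(alive,v0)
Op 2: gossip N2<->N0 -> N2.N0=(alive,v0) N2.N1=(alive,v0) N2.N2=(alive,v0) | N0.N0=(alive,v0) N0.N1=(alive,v0) N0.N2=(alive,v0)
Op 3: gossip N2<->N0 -> N2.N0=(alive,v0) N2.N1=(alive,v0) N2.N2=(alive,v0) | N0.N0=(alive,v0) N0.N1=(alive,v0) N0.N2=(alive,v0)
Op 4: gossip N1<->N0 -> N1.N0=(alive,v0) N1.N1=(alive,v0) N1.N2=(alive,v0) | N0.N0=(alive,v0) N0.N1=(alive,v0) N0.N2=(alive,v0)
Op 5: gossip N0<->N2 -> N0.N0=(alive,v0) N0.N1=(alive,v0) N0.N2=(alive,v0) | N2.N0=(alive,v0) N2.N1=(alive,v0) N2.N2=(alive,v0)
Op 6: N2 marks N1=alive -> (alive,v1)
Op 7: gossip N0<->N2 -> N0.N0=(alive,v0) N0.N1=(alive,v1) N0.N2=(alive,v0) | N2.N0=(alive,v0) N2.N1=(alive,v1) N2.N2=(alive,v0)
Op 8: N0 marks N2=dead -> (dead,v1)
Op 9: gossip N0<->N2 -> N0.N0=(alive,v0) N0.N1=(alive,v1) N0.N2=(dead,v1) | N2.N0=(alive,v0) N2.N1=(alive,v1) N2.N2=(dead,v1)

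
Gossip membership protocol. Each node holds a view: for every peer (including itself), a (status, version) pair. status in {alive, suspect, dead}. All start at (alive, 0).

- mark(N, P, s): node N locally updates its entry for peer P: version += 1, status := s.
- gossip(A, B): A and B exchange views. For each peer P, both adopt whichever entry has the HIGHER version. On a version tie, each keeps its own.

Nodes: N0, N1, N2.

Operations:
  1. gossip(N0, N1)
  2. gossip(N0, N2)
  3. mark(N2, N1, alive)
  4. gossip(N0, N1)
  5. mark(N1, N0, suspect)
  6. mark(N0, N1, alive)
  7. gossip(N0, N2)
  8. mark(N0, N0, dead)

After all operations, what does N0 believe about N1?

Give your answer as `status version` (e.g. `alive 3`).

Answer: alive 1

Derivation:
Op 1: gossip N0<->N1 -> N0.N0=(alive,v0) N0.N1=(alive,v0) N0.N2=(alive,v0) | N1.N0=(alive,v0) N1.N1=(alive,v0) N1.N2=(alive,v0)
Op 2: gossip N0<->N2 -> N0.N0=(alive,v0) N0.N1=(alive,v0) N0.N2=(alive,v0) | N2.N0=(alive,v0) N2.N1=(alive,v0) N2.N2=(alive,v0)
Op 3: N2 marks N1=alive -> (alive,v1)
Op 4: gossip N0<->N1 -> N0.N0=(alive,v0) N0.N1=(alive,v0) N0.N2=(alive,v0) | N1.N0=(alive,v0) N1.N1=(alive,v0) N1.N2=(alive,v0)
Op 5: N1 marks N0=suspect -> (suspect,v1)
Op 6: N0 marks N1=alive -> (alive,v1)
Op 7: gossip N0<->N2 -> N0.N0=(alive,v0) N0.N1=(alive,v1) N0.N2=(alive,v0) | N2.N0=(alive,v0) N2.N1=(alive,v1) N2.N2=(alive,v0)
Op 8: N0 marks N0=dead -> (dead,v1)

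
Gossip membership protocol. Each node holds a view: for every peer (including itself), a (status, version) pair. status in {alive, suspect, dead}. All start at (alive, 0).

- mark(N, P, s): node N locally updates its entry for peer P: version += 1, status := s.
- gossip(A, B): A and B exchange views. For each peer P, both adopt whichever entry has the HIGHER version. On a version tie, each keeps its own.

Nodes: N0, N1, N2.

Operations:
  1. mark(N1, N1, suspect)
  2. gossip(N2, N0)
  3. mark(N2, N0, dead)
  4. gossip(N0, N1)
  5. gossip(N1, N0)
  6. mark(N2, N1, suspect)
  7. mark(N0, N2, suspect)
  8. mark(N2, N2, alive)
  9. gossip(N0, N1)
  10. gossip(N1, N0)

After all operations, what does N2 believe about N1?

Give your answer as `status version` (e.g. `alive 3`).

Op 1: N1 marks N1=suspect -> (suspect,v1)
Op 2: gossip N2<->N0 -> N2.N0=(alive,v0) N2.N1=(alive,v0) N2.N2=(alive,v0) | N0.N0=(alive,v0) N0.N1=(alive,v0) N0.N2=(alive,v0)
Op 3: N2 marks N0=dead -> (dead,v1)
Op 4: gossip N0<->N1 -> N0.N0=(alive,v0) N0.N1=(suspect,v1) N0.N2=(alive,v0) | N1.N0=(alive,v0) N1.N1=(suspect,v1) N1.N2=(alive,v0)
Op 5: gossip N1<->N0 -> N1.N0=(alive,v0) N1.N1=(suspect,v1) N1.N2=(alive,v0) | N0.N0=(alive,v0) N0.N1=(suspect,v1) N0.N2=(alive,v0)
Op 6: N2 marks N1=suspect -> (suspect,v1)
Op 7: N0 marks N2=suspect -> (suspect,v1)
Op 8: N2 marks N2=alive -> (alive,v1)
Op 9: gossip N0<->N1 -> N0.N0=(alive,v0) N0.N1=(suspect,v1) N0.N2=(suspect,v1) | N1.N0=(alive,v0) N1.N1=(suspect,v1) N1.N2=(suspect,v1)
Op 10: gossip N1<->N0 -> N1.N0=(alive,v0) N1.N1=(suspect,v1) N1.N2=(suspect,v1) | N0.N0=(alive,v0) N0.N1=(suspect,v1) N0.N2=(suspect,v1)

Answer: suspect 1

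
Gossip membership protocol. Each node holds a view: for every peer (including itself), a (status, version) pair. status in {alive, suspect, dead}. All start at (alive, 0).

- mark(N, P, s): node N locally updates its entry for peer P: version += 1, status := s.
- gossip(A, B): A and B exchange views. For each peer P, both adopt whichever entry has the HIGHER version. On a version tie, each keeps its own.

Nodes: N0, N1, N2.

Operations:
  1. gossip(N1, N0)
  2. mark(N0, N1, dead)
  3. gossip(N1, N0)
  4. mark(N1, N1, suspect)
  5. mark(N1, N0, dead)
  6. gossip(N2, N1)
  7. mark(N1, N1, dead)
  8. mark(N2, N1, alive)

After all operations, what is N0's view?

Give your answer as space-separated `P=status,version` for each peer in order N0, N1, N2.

Answer: N0=alive,0 N1=dead,1 N2=alive,0

Derivation:
Op 1: gossip N1<->N0 -> N1.N0=(alive,v0) N1.N1=(alive,v0) N1.N2=(alive,v0) | N0.N0=(alive,v0) N0.N1=(alive,v0) N0.N2=(alive,v0)
Op 2: N0 marks N1=dead -> (dead,v1)
Op 3: gossip N1<->N0 -> N1.N0=(alive,v0) N1.N1=(dead,v1) N1.N2=(alive,v0) | N0.N0=(alive,v0) N0.N1=(dead,v1) N0.N2=(alive,v0)
Op 4: N1 marks N1=suspect -> (suspect,v2)
Op 5: N1 marks N0=dead -> (dead,v1)
Op 6: gossip N2<->N1 -> N2.N0=(dead,v1) N2.N1=(suspect,v2) N2.N2=(alive,v0) | N1.N0=(dead,v1) N1.N1=(suspect,v2) N1.N2=(alive,v0)
Op 7: N1 marks N1=dead -> (dead,v3)
Op 8: N2 marks N1=alive -> (alive,v3)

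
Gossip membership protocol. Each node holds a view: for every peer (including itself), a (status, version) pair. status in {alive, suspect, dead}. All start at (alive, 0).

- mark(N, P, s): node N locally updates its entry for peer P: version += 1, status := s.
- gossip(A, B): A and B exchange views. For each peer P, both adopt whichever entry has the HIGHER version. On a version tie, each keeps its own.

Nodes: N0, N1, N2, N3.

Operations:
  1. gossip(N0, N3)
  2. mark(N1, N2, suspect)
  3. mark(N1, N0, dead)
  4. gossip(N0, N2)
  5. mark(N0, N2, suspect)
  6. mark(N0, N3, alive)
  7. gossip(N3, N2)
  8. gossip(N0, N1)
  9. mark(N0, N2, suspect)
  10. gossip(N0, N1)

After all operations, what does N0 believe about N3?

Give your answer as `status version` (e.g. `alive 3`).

Op 1: gossip N0<->N3 -> N0.N0=(alive,v0) N0.N1=(alive,v0) N0.N2=(alive,v0) N0.N3=(alive,v0) | N3.N0=(alive,v0) N3.N1=(alive,v0) N3.N2=(alive,v0) N3.N3=(alive,v0)
Op 2: N1 marks N2=suspect -> (suspect,v1)
Op 3: N1 marks N0=dead -> (dead,v1)
Op 4: gossip N0<->N2 -> N0.N0=(alive,v0) N0.N1=(alive,v0) N0.N2=(alive,v0) N0.N3=(alive,v0) | N2.N0=(alive,v0) N2.N1=(alive,v0) N2.N2=(alive,v0) N2.N3=(alive,v0)
Op 5: N0 marks N2=suspect -> (suspect,v1)
Op 6: N0 marks N3=alive -> (alive,v1)
Op 7: gossip N3<->N2 -> N3.N0=(alive,v0) N3.N1=(alive,v0) N3.N2=(alive,v0) N3.N3=(alive,v0) | N2.N0=(alive,v0) N2.N1=(alive,v0) N2.N2=(alive,v0) N2.N3=(alive,v0)
Op 8: gossip N0<->N1 -> N0.N0=(dead,v1) N0.N1=(alive,v0) N0.N2=(suspect,v1) N0.N3=(alive,v1) | N1.N0=(dead,v1) N1.N1=(alive,v0) N1.N2=(suspect,v1) N1.N3=(alive,v1)
Op 9: N0 marks N2=suspect -> (suspect,v2)
Op 10: gossip N0<->N1 -> N0.N0=(dead,v1) N0.N1=(alive,v0) N0.N2=(suspect,v2) N0.N3=(alive,v1) | N1.N0=(dead,v1) N1.N1=(alive,v0) N1.N2=(suspect,v2) N1.N3=(alive,v1)

Answer: alive 1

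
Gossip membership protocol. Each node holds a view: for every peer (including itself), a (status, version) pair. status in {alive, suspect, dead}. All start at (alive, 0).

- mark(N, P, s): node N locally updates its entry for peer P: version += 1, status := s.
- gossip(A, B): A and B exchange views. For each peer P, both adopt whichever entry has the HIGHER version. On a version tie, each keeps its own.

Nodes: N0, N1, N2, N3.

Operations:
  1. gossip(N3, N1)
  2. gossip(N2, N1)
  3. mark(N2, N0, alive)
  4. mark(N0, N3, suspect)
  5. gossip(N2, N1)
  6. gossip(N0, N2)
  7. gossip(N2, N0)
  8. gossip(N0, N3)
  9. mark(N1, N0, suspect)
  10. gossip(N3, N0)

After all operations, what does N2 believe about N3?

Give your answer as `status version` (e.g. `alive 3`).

Answer: suspect 1

Derivation:
Op 1: gossip N3<->N1 -> N3.N0=(alive,v0) N3.N1=(alive,v0) N3.N2=(alive,v0) N3.N3=(alive,v0) | N1.N0=(alive,v0) N1.N1=(alive,v0) N1.N2=(alive,v0) N1.N3=(alive,v0)
Op 2: gossip N2<->N1 -> N2.N0=(alive,v0) N2.N1=(alive,v0) N2.N2=(alive,v0) N2.N3=(alive,v0) | N1.N0=(alive,v0) N1.N1=(alive,v0) N1.N2=(alive,v0) N1.N3=(alive,v0)
Op 3: N2 marks N0=alive -> (alive,v1)
Op 4: N0 marks N3=suspect -> (suspect,v1)
Op 5: gossip N2<->N1 -> N2.N0=(alive,v1) N2.N1=(alive,v0) N2.N2=(alive,v0) N2.N3=(alive,v0) | N1.N0=(alive,v1) N1.N1=(alive,v0) N1.N2=(alive,v0) N1.N3=(alive,v0)
Op 6: gossip N0<->N2 -> N0.N0=(alive,v1) N0.N1=(alive,v0) N0.N2=(alive,v0) N0.N3=(suspect,v1) | N2.N0=(alive,v1) N2.N1=(alive,v0) N2.N2=(alive,v0) N2.N3=(suspect,v1)
Op 7: gossip N2<->N0 -> N2.N0=(alive,v1) N2.N1=(alive,v0) N2.N2=(alive,v0) N2.N3=(suspect,v1) | N0.N0=(alive,v1) N0.N1=(alive,v0) N0.N2=(alive,v0) N0.N3=(suspect,v1)
Op 8: gossip N0<->N3 -> N0.N0=(alive,v1) N0.N1=(alive,v0) N0.N2=(alive,v0) N0.N3=(suspect,v1) | N3.N0=(alive,v1) N3.N1=(alive,v0) N3.N2=(alive,v0) N3.N3=(suspect,v1)
Op 9: N1 marks N0=suspect -> (suspect,v2)
Op 10: gossip N3<->N0 -> N3.N0=(alive,v1) N3.N1=(alive,v0) N3.N2=(alive,v0) N3.N3=(suspect,v1) | N0.N0=(alive,v1) N0.N1=(alive,v0) N0.N2=(alive,v0) N0.N3=(suspect,v1)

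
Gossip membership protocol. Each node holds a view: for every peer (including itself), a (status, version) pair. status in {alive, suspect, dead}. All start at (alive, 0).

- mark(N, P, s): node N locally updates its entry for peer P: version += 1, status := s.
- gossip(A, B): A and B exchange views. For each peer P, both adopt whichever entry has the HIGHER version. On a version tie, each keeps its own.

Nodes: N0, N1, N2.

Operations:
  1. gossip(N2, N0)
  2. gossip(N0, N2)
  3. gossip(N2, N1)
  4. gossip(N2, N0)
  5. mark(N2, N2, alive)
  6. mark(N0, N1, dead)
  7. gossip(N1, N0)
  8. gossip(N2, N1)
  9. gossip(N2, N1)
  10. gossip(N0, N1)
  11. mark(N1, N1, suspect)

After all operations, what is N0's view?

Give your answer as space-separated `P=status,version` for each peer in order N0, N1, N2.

Answer: N0=alive,0 N1=dead,1 N2=alive,1

Derivation:
Op 1: gossip N2<->N0 -> N2.N0=(alive,v0) N2.N1=(alive,v0) N2.N2=(alive,v0) | N0.N0=(alive,v0) N0.N1=(alive,v0) N0.N2=(alive,v0)
Op 2: gossip N0<->N2 -> N0.N0=(alive,v0) N0.N1=(alive,v0) N0.N2=(alive,v0) | N2.N0=(alive,v0) N2.N1=(alive,v0) N2.N2=(alive,v0)
Op 3: gossip N2<->N1 -> N2.N0=(alive,v0) N2.N1=(alive,v0) N2.N2=(alive,v0) | N1.N0=(alive,v0) N1.N1=(alive,v0) N1.N2=(alive,v0)
Op 4: gossip N2<->N0 -> N2.N0=(alive,v0) N2.N1=(alive,v0) N2.N2=(alive,v0) | N0.N0=(alive,v0) N0.N1=(alive,v0) N0.N2=(alive,v0)
Op 5: N2 marks N2=alive -> (alive,v1)
Op 6: N0 marks N1=dead -> (dead,v1)
Op 7: gossip N1<->N0 -> N1.N0=(alive,v0) N1.N1=(dead,v1) N1.N2=(alive,v0) | N0.N0=(alive,v0) N0.N1=(dead,v1) N0.N2=(alive,v0)
Op 8: gossip N2<->N1 -> N2.N0=(alive,v0) N2.N1=(dead,v1) N2.N2=(alive,v1) | N1.N0=(alive,v0) N1.N1=(dead,v1) N1.N2=(alive,v1)
Op 9: gossip N2<->N1 -> N2.N0=(alive,v0) N2.N1=(dead,v1) N2.N2=(alive,v1) | N1.N0=(alive,v0) N1.N1=(dead,v1) N1.N2=(alive,v1)
Op 10: gossip N0<->N1 -> N0.N0=(alive,v0) N0.N1=(dead,v1) N0.N2=(alive,v1) | N1.N0=(alive,v0) N1.N1=(dead,v1) N1.N2=(alive,v1)
Op 11: N1 marks N1=suspect -> (suspect,v2)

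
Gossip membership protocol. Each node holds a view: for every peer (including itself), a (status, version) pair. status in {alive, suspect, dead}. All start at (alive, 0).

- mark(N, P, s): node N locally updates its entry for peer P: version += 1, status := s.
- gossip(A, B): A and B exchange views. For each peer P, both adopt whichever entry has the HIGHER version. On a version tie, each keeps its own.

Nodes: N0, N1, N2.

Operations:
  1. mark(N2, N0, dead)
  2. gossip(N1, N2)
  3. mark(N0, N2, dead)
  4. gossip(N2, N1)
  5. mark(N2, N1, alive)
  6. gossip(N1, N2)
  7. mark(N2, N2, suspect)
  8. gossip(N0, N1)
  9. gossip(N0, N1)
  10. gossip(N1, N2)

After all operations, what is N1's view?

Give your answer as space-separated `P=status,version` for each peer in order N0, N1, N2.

Answer: N0=dead,1 N1=alive,1 N2=dead,1

Derivation:
Op 1: N2 marks N0=dead -> (dead,v1)
Op 2: gossip N1<->N2 -> N1.N0=(dead,v1) N1.N1=(alive,v0) N1.N2=(alive,v0) | N2.N0=(dead,v1) N2.N1=(alive,v0) N2.N2=(alive,v0)
Op 3: N0 marks N2=dead -> (dead,v1)
Op 4: gossip N2<->N1 -> N2.N0=(dead,v1) N2.N1=(alive,v0) N2.N2=(alive,v0) | N1.N0=(dead,v1) N1.N1=(alive,v0) N1.N2=(alive,v0)
Op 5: N2 marks N1=alive -> (alive,v1)
Op 6: gossip N1<->N2 -> N1.N0=(dead,v1) N1.N1=(alive,v1) N1.N2=(alive,v0) | N2.N0=(dead,v1) N2.N1=(alive,v1) N2.N2=(alive,v0)
Op 7: N2 marks N2=suspect -> (suspect,v1)
Op 8: gossip N0<->N1 -> N0.N0=(dead,v1) N0.N1=(alive,v1) N0.N2=(dead,v1) | N1.N0=(dead,v1) N1.N1=(alive,v1) N1.N2=(dead,v1)
Op 9: gossip N0<->N1 -> N0.N0=(dead,v1) N0.N1=(alive,v1) N0.N2=(dead,v1) | N1.N0=(dead,v1) N1.N1=(alive,v1) N1.N2=(dead,v1)
Op 10: gossip N1<->N2 -> N1.N0=(dead,v1) N1.N1=(alive,v1) N1.N2=(dead,v1) | N2.N0=(dead,v1) N2.N1=(alive,v1) N2.N2=(suspect,v1)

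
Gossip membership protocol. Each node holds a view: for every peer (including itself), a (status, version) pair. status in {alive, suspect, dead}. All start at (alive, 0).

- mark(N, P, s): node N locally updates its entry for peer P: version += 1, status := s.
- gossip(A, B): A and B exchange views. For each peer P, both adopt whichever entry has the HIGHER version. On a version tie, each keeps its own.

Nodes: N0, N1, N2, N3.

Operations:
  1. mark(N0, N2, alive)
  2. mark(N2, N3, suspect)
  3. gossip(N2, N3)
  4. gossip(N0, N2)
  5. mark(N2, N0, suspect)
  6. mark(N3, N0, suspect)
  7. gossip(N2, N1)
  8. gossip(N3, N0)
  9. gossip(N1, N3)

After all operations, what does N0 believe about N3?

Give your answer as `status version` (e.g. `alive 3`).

Answer: suspect 1

Derivation:
Op 1: N0 marks N2=alive -> (alive,v1)
Op 2: N2 marks N3=suspect -> (suspect,v1)
Op 3: gossip N2<->N3 -> N2.N0=(alive,v0) N2.N1=(alive,v0) N2.N2=(alive,v0) N2.N3=(suspect,v1) | N3.N0=(alive,v0) N3.N1=(alive,v0) N3.N2=(alive,v0) N3.N3=(suspect,v1)
Op 4: gossip N0<->N2 -> N0.N0=(alive,v0) N0.N1=(alive,v0) N0.N2=(alive,v1) N0.N3=(suspect,v1) | N2.N0=(alive,v0) N2.N1=(alive,v0) N2.N2=(alive,v1) N2.N3=(suspect,v1)
Op 5: N2 marks N0=suspect -> (suspect,v1)
Op 6: N3 marks N0=suspect -> (suspect,v1)
Op 7: gossip N2<->N1 -> N2.N0=(suspect,v1) N2.N1=(alive,v0) N2.N2=(alive,v1) N2.N3=(suspect,v1) | N1.N0=(suspect,v1) N1.N1=(alive,v0) N1.N2=(alive,v1) N1.N3=(suspect,v1)
Op 8: gossip N3<->N0 -> N3.N0=(suspect,v1) N3.N1=(alive,v0) N3.N2=(alive,v1) N3.N3=(suspect,v1) | N0.N0=(suspect,v1) N0.N1=(alive,v0) N0.N2=(alive,v1) N0.N3=(suspect,v1)
Op 9: gossip N1<->N3 -> N1.N0=(suspect,v1) N1.N1=(alive,v0) N1.N2=(alive,v1) N1.N3=(suspect,v1) | N3.N0=(suspect,v1) N3.N1=(alive,v0) N3.N2=(alive,v1) N3.N3=(suspect,v1)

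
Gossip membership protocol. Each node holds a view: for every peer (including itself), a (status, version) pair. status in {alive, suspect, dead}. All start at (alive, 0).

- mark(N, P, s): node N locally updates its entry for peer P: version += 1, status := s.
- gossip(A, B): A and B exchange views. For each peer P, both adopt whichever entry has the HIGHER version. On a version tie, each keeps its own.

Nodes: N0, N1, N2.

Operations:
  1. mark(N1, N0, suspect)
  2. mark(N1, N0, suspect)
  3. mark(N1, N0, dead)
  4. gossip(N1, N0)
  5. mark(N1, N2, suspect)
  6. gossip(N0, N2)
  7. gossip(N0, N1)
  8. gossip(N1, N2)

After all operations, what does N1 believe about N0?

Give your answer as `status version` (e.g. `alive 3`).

Answer: dead 3

Derivation:
Op 1: N1 marks N0=suspect -> (suspect,v1)
Op 2: N1 marks N0=suspect -> (suspect,v2)
Op 3: N1 marks N0=dead -> (dead,v3)
Op 4: gossip N1<->N0 -> N1.N0=(dead,v3) N1.N1=(alive,v0) N1.N2=(alive,v0) | N0.N0=(dead,v3) N0.N1=(alive,v0) N0.N2=(alive,v0)
Op 5: N1 marks N2=suspect -> (suspect,v1)
Op 6: gossip N0<->N2 -> N0.N0=(dead,v3) N0.N1=(alive,v0) N0.N2=(alive,v0) | N2.N0=(dead,v3) N2.N1=(alive,v0) N2.N2=(alive,v0)
Op 7: gossip N0<->N1 -> N0.N0=(dead,v3) N0.N1=(alive,v0) N0.N2=(suspect,v1) | N1.N0=(dead,v3) N1.N1=(alive,v0) N1.N2=(suspect,v1)
Op 8: gossip N1<->N2 -> N1.N0=(dead,v3) N1.N1=(alive,v0) N1.N2=(suspect,v1) | N2.N0=(dead,v3) N2.N1=(alive,v0) N2.N2=(suspect,v1)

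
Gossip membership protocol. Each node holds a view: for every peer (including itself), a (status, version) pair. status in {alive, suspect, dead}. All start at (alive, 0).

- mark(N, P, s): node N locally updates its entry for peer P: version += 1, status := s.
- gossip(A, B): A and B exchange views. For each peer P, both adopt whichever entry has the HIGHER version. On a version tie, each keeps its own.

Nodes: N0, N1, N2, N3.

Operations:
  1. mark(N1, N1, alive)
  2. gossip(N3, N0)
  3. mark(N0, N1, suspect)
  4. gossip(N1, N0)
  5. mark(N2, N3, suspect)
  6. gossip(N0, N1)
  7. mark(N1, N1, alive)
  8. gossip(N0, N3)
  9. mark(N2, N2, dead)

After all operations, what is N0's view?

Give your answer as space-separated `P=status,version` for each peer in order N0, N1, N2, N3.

Answer: N0=alive,0 N1=suspect,1 N2=alive,0 N3=alive,0

Derivation:
Op 1: N1 marks N1=alive -> (alive,v1)
Op 2: gossip N3<->N0 -> N3.N0=(alive,v0) N3.N1=(alive,v0) N3.N2=(alive,v0) N3.N3=(alive,v0) | N0.N0=(alive,v0) N0.N1=(alive,v0) N0.N2=(alive,v0) N0.N3=(alive,v0)
Op 3: N0 marks N1=suspect -> (suspect,v1)
Op 4: gossip N1<->N0 -> N1.N0=(alive,v0) N1.N1=(alive,v1) N1.N2=(alive,v0) N1.N3=(alive,v0) | N0.N0=(alive,v0) N0.N1=(suspect,v1) N0.N2=(alive,v0) N0.N3=(alive,v0)
Op 5: N2 marks N3=suspect -> (suspect,v1)
Op 6: gossip N0<->N1 -> N0.N0=(alive,v0) N0.N1=(suspect,v1) N0.N2=(alive,v0) N0.N3=(alive,v0) | N1.N0=(alive,v0) N1.N1=(alive,v1) N1.N2=(alive,v0) N1.N3=(alive,v0)
Op 7: N1 marks N1=alive -> (alive,v2)
Op 8: gossip N0<->N3 -> N0.N0=(alive,v0) N0.N1=(suspect,v1) N0.N2=(alive,v0) N0.N3=(alive,v0) | N3.N0=(alive,v0) N3.N1=(suspect,v1) N3.N2=(alive,v0) N3.N3=(alive,v0)
Op 9: N2 marks N2=dead -> (dead,v1)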